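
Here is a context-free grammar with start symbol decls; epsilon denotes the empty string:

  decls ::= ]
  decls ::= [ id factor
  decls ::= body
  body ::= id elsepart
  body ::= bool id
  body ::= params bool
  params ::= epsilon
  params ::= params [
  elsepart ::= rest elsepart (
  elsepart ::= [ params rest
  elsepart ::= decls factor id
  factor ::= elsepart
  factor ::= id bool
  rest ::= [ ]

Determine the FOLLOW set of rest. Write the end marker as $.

In elsepart ::= rest elsepart (: add FIRST(elsepart () = { [, ], bool, id }.
In elsepart ::= [ params rest: rest is at the end, add FOLLOW(elsepart) = { $, (, [, ], bool, id }.
Union: FOLLOW(rest) = { $, (, [, ], bool, id }.

{ $, (, [, ], bool, id }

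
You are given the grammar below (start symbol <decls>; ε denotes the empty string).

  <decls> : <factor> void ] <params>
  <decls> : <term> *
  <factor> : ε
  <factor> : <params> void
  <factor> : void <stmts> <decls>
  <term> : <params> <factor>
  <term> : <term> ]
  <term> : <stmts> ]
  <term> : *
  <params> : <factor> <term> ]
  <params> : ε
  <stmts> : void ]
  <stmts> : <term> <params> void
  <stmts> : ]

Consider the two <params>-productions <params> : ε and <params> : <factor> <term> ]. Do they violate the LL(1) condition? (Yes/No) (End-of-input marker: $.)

Yes

FIRST(ε) = { ε } and FIRST(<factor> <term> ]) = { *, ], void }.
The first alternative is nullable and FOLLOW(<params>) = { $, *, ], void } shares * with FIRST of the second — conflict.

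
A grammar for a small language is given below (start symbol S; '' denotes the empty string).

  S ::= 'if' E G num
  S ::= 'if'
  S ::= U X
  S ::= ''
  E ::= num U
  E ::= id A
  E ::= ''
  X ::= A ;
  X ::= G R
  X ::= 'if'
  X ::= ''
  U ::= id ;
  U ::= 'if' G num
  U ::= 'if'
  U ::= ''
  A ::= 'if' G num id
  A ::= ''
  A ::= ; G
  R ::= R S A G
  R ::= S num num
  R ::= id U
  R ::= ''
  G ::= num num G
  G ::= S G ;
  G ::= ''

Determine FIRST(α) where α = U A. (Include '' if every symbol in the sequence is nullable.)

Add FIRST(U)\{''} = { 'if', id }; U is nullable, continue.
Add FIRST(A)\{''} = { 'if', ; }; A is nullable, continue.
Every symbol is nullable, so include ''.

{ 'if', ;, id, '' }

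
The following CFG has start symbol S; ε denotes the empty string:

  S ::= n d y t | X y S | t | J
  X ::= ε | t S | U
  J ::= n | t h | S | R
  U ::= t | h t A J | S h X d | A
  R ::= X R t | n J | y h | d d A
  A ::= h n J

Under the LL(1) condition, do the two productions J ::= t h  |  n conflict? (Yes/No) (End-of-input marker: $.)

FIRST(t h) = { t } and FIRST(n) = { n }.
The FIRST sets are disjoint and neither alternative is nullable — no conflict.

No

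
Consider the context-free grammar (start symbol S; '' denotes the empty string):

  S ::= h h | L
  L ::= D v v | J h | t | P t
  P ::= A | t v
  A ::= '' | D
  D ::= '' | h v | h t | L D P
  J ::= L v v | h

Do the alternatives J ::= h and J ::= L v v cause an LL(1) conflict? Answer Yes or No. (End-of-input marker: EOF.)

Yes

FIRST(h) = { h } and FIRST(L v v) = { h, t, v }.
Both contain h, so the two alternatives are not disjoint — LL(1) conflict.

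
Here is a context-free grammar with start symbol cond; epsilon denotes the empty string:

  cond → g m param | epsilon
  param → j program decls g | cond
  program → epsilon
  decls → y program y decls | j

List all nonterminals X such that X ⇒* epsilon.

Directly nullable (have an epsilon-production): cond, program.
param → cond with every symbol nullable, so param is nullable.
No other nonterminal has a production whose RHS symbols are all nullable.

{ cond, param, program }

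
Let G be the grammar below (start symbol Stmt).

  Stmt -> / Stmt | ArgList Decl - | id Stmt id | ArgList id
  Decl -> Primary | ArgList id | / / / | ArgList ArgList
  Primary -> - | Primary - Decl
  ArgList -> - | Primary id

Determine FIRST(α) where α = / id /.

{ / }

/ is a terminal; add {/} and stop.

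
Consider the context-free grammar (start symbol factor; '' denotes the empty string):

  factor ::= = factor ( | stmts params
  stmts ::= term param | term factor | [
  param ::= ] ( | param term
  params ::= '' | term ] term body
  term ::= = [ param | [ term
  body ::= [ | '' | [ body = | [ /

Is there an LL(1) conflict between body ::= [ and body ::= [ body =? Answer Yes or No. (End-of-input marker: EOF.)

Yes

FIRST([) = { [ } and FIRST([ body =) = { [ }.
Both contain [, so the two alternatives are not disjoint — LL(1) conflict.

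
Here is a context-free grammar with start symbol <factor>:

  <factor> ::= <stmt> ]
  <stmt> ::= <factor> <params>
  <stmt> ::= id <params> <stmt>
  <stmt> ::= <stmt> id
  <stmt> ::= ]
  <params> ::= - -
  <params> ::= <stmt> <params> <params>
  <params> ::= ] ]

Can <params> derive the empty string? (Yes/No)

No

No nonterminal in this grammar is nullable.
No production of <params> has an RHS whose symbols are all nullable, so <params> is not nullable.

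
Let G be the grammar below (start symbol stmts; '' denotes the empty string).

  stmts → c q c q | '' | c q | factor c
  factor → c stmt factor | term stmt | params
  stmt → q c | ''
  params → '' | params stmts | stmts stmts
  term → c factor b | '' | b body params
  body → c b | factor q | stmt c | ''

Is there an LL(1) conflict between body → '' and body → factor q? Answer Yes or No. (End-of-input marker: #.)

Yes

FIRST('') = { '' } and FIRST(factor q) = { b, c, q }.
The first alternative is nullable and FOLLOW(body) = { b, c, q } shares b with FIRST of the second — conflict.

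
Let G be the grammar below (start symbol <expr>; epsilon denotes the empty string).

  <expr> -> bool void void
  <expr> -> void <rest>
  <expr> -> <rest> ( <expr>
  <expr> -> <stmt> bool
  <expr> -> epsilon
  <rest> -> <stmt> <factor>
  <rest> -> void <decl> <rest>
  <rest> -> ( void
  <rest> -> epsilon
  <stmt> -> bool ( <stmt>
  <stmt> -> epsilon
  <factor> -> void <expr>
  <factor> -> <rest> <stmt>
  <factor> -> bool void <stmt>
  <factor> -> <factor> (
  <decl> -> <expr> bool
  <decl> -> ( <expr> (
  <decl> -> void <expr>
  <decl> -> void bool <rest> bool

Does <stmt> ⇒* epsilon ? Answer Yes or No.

Yes

<stmt> has an epsilon-production, so <stmt> ⇒ epsilon.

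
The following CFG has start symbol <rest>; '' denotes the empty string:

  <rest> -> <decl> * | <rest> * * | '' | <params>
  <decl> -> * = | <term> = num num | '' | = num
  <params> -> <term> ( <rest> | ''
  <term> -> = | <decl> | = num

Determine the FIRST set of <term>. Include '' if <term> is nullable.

{ *, =, '' }

<term> -> = contributes {=}.
From <term> -> <decl>: add FIRST(<decl>) = { *, =, '' } (including '' since <decl> is nullable).
<term> -> = num contributes {=}.
Union: FIRST(<term>) = { *, =, '' }.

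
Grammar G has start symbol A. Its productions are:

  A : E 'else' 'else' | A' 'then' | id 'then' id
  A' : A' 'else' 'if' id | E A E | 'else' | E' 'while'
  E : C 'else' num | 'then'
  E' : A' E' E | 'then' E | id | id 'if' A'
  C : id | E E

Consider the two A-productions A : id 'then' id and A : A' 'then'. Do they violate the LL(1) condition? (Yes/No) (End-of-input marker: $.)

FIRST(id 'then' id) = { id } and FIRST(A' 'then') = { 'else', 'then', id }.
Both contain id, so the two alternatives are not disjoint — LL(1) conflict.

Yes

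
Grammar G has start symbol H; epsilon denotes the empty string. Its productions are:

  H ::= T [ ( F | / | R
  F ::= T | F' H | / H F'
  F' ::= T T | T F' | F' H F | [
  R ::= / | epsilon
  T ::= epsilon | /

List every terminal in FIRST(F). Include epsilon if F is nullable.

From F ::= T: add FIRST(T) = { /, epsilon } (including epsilon since T is nullable).
From F ::= F' H: F', H nullable, take FIRST(F') ∪ FIRST(H) = { /, [ }; also epsilon since the whole RHS is nullable.
F ::= / H F' contributes {/}.
Union: FIRST(F) = { /, [, epsilon }.

{ /, [, epsilon }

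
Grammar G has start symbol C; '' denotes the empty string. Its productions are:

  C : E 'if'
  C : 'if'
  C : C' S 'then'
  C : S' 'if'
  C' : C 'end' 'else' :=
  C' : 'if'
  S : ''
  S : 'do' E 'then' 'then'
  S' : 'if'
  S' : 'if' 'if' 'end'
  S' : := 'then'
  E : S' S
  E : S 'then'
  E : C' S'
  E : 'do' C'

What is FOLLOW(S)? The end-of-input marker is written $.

In C : C' S 'then': add FIRST('then') = { 'then' }.
In E : S' S: S is at the end, add FOLLOW(E) = { 'if', 'then' }.
In E : S 'then': add FIRST('then') = { 'then' }.
Union: FOLLOW(S) = { 'if', 'then' }.

{ 'if', 'then' }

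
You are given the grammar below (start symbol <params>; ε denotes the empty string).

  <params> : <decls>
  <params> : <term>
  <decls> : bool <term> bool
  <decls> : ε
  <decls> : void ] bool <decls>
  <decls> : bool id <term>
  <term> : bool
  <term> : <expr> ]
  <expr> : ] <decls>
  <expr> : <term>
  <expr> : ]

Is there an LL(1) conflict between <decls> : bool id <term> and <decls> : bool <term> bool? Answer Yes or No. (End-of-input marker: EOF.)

FIRST(bool id <term>) = { bool } and FIRST(bool <term> bool) = { bool }.
Both contain bool, so the two alternatives are not disjoint — LL(1) conflict.

Yes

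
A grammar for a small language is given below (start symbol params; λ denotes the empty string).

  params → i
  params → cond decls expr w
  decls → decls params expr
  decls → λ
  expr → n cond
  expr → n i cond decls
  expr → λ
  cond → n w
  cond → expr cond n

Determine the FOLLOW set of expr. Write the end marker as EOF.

In params → cond decls expr w: add FIRST(w) = { w }.
In decls → decls params expr: expr is at the end, add FOLLOW(decls) = { i, n, w }.
In cond → expr cond n: add FIRST(cond n) = { n }.
Union: FOLLOW(expr) = { i, n, w }.

{ i, n, w }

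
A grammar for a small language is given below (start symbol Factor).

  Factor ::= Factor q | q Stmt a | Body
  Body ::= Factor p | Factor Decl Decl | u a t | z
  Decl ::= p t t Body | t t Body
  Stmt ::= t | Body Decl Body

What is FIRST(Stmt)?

Stmt ::= t contributes {t}.
From Stmt ::= Body Decl Body: add FIRST(Body) = { q, u, z }.
Union: FIRST(Stmt) = { q, t, u, z }.

{ q, t, u, z }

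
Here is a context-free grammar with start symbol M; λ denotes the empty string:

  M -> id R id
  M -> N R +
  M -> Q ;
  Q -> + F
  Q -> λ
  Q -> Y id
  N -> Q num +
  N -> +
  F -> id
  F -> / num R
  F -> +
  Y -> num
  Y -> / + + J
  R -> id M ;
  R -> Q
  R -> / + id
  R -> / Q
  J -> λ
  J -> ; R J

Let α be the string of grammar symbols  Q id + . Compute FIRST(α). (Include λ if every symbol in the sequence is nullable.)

Add FIRST(Q)\{λ} = { +, /, num }; Q is nullable, continue.
id is a terminal; add {id} and stop.

{ +, /, id, num }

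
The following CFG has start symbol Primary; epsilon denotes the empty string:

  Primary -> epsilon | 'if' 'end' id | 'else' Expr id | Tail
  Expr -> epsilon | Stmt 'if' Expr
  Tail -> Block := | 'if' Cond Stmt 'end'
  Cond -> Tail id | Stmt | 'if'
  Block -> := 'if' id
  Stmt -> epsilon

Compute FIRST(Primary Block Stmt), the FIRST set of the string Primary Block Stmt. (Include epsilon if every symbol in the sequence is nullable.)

Add FIRST(Primary)\{epsilon} = { 'else', 'if', := }; Primary is nullable, continue.
Add FIRST(Block) = { := }; Block is not nullable, stop.

{ 'else', 'if', := }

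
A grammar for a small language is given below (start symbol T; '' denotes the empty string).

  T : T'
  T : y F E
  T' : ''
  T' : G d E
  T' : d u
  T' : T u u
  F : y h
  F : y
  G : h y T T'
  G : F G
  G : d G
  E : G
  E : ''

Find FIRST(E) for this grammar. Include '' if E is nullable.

From E : G: add FIRST(G) = { d, h, y }.
E : '' contributes ''.
Union: FIRST(E) = { d, h, y, '' }.

{ d, h, y, '' }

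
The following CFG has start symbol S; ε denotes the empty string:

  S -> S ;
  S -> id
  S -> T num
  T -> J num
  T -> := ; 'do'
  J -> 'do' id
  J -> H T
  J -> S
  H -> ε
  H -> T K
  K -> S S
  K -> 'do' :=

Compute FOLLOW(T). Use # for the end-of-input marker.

In S -> T num: add FIRST(num) = { num }.
In J -> H T: T is at the end, add FOLLOW(J) = { num }.
In H -> T K: add FIRST(K) = { 'do', :=, id }.
Union: FOLLOW(T) = { 'do', :=, id, num }.

{ 'do', :=, id, num }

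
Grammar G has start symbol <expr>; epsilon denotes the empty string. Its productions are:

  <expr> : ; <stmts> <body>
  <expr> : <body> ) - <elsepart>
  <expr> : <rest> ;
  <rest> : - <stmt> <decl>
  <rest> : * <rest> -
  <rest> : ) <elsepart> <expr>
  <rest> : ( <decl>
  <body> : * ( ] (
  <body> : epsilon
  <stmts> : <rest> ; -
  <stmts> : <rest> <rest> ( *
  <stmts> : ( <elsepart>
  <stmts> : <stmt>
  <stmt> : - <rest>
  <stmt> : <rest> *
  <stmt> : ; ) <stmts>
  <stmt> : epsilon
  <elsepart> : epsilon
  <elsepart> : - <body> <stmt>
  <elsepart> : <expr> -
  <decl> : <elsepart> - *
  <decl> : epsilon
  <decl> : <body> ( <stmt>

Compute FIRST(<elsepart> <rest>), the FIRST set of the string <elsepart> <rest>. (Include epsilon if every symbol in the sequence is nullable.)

{ (, ), *, -, ; }

Add FIRST(<elsepart>)\{epsilon} = { (, ), *, -, ; }; <elsepart> is nullable, continue.
Add FIRST(<rest>) = { (, ), *, - }; <rest> is not nullable, stop.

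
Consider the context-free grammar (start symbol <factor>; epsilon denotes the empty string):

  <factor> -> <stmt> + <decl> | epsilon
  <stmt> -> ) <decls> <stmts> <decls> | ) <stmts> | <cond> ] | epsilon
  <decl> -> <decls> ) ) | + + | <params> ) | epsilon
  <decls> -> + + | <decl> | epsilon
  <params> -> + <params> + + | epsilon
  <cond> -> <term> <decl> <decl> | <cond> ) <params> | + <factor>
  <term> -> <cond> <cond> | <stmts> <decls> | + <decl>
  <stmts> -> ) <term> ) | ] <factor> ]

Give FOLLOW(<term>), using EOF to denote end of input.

{ ), +, ] }

In <cond> -> <term> <decl> <decl>: add FIRST(<decl> <decl>)\{epsilon} = { ), + }.
  Since <decl> <decl> is nullable, also add FOLLOW(<cond>) = { ), +, ] }.
In <stmts> -> ) <term> ): add FIRST()) = { ) }.
Union: FOLLOW(<term>) = { ), +, ] }.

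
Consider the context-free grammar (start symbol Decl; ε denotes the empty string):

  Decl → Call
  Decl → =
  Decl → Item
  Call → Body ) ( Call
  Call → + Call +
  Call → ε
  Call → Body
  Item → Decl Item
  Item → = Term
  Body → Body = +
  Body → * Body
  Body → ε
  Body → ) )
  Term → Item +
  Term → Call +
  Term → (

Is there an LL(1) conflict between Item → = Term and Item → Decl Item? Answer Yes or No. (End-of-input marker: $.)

FIRST(= Term) = { = } and FIRST(Decl Item) = { ), *, +, = }.
Both contain =, so the two alternatives are not disjoint — LL(1) conflict.

Yes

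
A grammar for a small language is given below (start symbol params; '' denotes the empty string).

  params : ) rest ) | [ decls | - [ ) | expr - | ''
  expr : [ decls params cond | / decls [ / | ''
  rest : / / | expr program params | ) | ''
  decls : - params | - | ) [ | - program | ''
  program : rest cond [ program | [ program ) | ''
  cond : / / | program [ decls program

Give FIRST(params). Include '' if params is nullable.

{ ), -, /, [, '' }

params : ) rest ) contributes {)}.
params : [ decls contributes {[}.
params : - [ ) contributes {-}.
From params : expr -: expr nullable, take FIRST(expr) ∪ {-} = { -, /, [ }.
params : '' contributes ''.
Union: FIRST(params) = { ), -, /, [, '' }.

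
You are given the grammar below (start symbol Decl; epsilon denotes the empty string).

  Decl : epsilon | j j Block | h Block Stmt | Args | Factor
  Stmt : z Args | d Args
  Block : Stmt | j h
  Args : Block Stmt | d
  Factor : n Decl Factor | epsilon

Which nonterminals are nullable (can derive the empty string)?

{ Decl, Factor }

Directly nullable (have an epsilon-production): Decl, Factor.
No other nonterminal has a production whose RHS symbols are all nullable.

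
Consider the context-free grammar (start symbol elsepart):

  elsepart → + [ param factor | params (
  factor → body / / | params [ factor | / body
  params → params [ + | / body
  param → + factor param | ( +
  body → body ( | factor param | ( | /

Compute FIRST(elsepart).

{ +, / }

elsepart → + [ param factor contributes {+}.
From elsepart → params (: add FIRST(params) = { / }.
Union: FIRST(elsepart) = { +, / }.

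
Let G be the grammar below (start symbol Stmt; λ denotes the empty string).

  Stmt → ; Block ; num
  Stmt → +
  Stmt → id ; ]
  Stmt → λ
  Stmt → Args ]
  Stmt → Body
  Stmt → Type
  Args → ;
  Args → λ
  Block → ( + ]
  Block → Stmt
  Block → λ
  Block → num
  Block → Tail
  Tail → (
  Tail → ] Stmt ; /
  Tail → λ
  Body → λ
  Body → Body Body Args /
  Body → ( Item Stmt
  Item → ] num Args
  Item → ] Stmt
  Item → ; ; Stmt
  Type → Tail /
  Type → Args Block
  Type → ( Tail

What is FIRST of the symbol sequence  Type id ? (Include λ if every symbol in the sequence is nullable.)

{ (, +, /, ;, ], id, num }

Add FIRST(Type)\{λ} = { (, +, /, ;, ], id, num }; Type is nullable, continue.
id is a terminal; add {id} and stop.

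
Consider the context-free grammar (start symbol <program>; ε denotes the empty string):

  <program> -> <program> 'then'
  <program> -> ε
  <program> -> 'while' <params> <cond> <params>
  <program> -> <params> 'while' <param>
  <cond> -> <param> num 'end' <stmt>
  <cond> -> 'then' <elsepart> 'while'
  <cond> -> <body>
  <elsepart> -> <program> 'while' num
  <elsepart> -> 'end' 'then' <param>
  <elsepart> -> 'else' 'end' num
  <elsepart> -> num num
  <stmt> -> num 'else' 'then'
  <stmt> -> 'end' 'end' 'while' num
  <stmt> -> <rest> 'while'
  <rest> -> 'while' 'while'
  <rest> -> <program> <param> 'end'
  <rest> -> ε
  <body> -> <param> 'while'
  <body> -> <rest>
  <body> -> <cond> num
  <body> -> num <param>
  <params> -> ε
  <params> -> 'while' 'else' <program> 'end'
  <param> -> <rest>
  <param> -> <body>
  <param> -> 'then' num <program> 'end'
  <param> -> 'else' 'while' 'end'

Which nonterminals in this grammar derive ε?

{ <body>, <cond>, <param>, <params>, <program>, <rest> }

Directly nullable (have an ε-production): <program>, <rest>, <params>.
<body> -> <rest> with every symbol nullable, so <body> is nullable.
<param> -> <rest> with every symbol nullable, so <param> is nullable.
<cond> -> <body> with every symbol nullable, so <cond> is nullable.
No other nonterminal has a production whose RHS symbols are all nullable.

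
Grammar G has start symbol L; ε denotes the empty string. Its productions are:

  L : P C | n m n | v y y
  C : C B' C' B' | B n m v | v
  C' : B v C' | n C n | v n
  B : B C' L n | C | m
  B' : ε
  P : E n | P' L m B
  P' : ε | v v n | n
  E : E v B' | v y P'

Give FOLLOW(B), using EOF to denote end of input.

{ m, n, v }

In C : B n m v: add FIRST(n m v) = { n }.
In C' : B v C': add FIRST(v C') = { v }.
In B : B C' L n: add FIRST(C' L n) = { m, n, v }.
In P : P' L m B: B is at the end, add FOLLOW(P) = { m, v }.
Union: FOLLOW(B) = { m, n, v }.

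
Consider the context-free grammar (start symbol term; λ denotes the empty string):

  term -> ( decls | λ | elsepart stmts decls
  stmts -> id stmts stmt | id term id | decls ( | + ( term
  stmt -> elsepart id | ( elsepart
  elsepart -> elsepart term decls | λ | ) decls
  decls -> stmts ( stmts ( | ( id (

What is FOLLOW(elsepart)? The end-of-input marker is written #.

In term -> elsepart stmts decls: add FIRST(stmts decls) = { (, +, id }.
In stmt -> elsepart id: add FIRST(id) = { id }.
In stmt -> ( elsepart: elsepart is at the end, add FOLLOW(stmt) = { (, ), +, id }.
In elsepart -> elsepart term decls: add FIRST(term decls) = { (, ), +, id }.
Union: FOLLOW(elsepart) = { (, ), +, id }.

{ (, ), +, id }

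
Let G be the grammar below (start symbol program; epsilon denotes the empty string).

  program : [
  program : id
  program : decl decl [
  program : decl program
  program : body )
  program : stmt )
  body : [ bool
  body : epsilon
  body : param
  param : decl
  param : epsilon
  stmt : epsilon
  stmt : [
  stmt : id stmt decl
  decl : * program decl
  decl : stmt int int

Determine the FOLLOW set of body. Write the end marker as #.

{ ) }

In program : body ): add FIRST()) = { ) }.
Union: FOLLOW(body) = { ) }.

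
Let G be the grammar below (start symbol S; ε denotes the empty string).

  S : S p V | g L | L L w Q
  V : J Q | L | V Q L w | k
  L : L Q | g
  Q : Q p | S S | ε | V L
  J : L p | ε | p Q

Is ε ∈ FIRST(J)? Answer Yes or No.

J has an ε-production, so J ⇒ ε.

Yes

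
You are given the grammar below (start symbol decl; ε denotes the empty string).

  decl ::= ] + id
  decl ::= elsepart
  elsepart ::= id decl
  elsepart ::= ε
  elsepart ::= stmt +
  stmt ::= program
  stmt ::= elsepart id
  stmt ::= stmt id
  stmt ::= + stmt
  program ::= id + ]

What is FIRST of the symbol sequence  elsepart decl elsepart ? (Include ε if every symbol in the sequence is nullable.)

Add FIRST(elsepart)\{ε} = { +, id }; elsepart is nullable, continue.
Add FIRST(decl)\{ε} = { +, ], id }; decl is nullable, continue.
Add FIRST(elsepart)\{ε} = { +, id }; elsepart is nullable, continue.
Every symbol is nullable, so include ε.

{ +, ], id, ε }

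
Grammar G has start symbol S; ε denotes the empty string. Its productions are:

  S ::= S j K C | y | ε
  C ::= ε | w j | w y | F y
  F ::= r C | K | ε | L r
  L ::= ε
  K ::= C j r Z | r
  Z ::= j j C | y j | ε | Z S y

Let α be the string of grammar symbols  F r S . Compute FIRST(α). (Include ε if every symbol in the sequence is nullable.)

Add FIRST(F)\{ε} = { j, r, w, y }; F is nullable, continue.
r is a terminal; add {r} and stop.

{ j, r, w, y }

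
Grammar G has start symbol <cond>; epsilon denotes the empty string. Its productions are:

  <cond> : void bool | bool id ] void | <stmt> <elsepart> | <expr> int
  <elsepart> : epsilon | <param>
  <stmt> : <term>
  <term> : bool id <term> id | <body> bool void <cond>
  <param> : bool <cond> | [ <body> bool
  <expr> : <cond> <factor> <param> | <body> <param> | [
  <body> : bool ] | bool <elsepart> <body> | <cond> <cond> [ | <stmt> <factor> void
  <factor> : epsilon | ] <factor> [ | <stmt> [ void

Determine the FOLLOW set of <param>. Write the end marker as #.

{ #, [, ], bool, id, int, void }

In <elsepart> : <param>: <param> is at the end, add FOLLOW(<elsepart>) = { #, [, ], bool, id, int, void }.
In <expr> : <cond> <factor> <param>: <param> is at the end, add FOLLOW(<expr>) = { int }.
In <expr> : <body> <param>: <param> is at the end, add FOLLOW(<expr>) = { int }.
Union: FOLLOW(<param>) = { #, [, ], bool, id, int, void }.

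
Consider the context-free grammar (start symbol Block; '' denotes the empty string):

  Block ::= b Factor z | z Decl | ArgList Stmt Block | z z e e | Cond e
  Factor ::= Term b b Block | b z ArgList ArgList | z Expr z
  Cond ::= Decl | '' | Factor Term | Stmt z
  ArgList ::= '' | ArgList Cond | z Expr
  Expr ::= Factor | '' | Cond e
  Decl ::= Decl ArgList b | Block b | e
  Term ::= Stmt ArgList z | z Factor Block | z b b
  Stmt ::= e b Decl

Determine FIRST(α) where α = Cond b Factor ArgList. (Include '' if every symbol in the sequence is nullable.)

Add FIRST(Cond)\{''} = { b, e, z }; Cond is nullable, continue.
b is a terminal; add {b} and stop.

{ b, e, z }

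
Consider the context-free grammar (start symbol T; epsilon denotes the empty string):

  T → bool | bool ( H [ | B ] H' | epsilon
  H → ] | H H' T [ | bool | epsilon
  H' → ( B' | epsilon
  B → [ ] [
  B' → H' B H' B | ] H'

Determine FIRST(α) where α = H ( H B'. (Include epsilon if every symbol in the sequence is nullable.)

{ (, [, ], bool }

Add FIRST(H)\{epsilon} = { (, [, ], bool }; H is nullable, continue.
( is a terminal; add {(} and stop.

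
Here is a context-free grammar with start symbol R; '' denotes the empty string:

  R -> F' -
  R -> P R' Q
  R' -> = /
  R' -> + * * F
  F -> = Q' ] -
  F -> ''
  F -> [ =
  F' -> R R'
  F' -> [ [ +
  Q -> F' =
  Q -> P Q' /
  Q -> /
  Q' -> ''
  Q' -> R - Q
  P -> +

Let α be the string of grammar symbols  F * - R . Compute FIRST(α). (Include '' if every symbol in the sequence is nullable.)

Add FIRST(F)\{''} = { =, [ }; F is nullable, continue.
* is a terminal; add {*} and stop.

{ *, =, [ }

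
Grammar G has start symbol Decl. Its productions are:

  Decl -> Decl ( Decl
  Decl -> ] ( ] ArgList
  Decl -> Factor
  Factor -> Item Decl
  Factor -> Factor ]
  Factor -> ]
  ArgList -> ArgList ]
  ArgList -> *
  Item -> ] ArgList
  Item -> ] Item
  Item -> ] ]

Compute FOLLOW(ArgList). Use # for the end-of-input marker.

In Decl -> ] ( ] ArgList: ArgList is at the end, add FOLLOW(Decl) = { #, (, ] }.
In ArgList -> ArgList ]: add FIRST(]) = { ] }.
In Item -> ] ArgList: ArgList is at the end, add FOLLOW(Item) = { ] }.
Union: FOLLOW(ArgList) = { #, (, ] }.

{ #, (, ] }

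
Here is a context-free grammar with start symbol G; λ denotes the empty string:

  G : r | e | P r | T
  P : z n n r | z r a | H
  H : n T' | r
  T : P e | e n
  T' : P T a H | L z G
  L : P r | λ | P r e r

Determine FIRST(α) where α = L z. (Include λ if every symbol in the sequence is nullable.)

Add FIRST(L)\{λ} = { n, r, z }; L is nullable, continue.
z is a terminal; add {z} and stop.

{ n, r, z }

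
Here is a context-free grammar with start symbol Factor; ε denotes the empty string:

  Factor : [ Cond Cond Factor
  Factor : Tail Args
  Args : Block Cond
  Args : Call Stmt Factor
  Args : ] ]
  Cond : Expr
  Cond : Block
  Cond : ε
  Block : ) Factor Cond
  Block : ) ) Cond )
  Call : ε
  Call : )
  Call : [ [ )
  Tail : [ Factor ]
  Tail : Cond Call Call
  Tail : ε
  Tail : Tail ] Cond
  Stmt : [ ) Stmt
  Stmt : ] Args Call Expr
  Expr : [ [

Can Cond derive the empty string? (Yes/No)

Cond has an ε-production, so Cond ⇒ ε.

Yes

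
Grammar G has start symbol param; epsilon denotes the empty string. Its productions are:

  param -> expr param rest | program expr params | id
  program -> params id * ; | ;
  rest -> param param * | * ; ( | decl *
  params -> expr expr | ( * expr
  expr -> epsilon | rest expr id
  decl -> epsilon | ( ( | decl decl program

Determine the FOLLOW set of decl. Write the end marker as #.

{ (, *, ;, id }

In rest -> decl *: add FIRST(*) = { * }.
In decl -> decl decl program: add FIRST(decl program) = { (, *, ;, id }.
In decl -> decl decl program: add FIRST(program) = { (, *, ;, id }.
Union: FOLLOW(decl) = { (, *, ;, id }.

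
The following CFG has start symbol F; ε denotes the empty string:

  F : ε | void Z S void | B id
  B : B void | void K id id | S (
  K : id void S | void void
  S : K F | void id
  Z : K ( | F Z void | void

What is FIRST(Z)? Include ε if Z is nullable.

From Z : K (: add FIRST(K) = { id, void }.
From Z : F Z void: F nullable, take FIRST(F) ∪ FIRST(Z) = { id, void }.
Z : void contributes {void}.
Union: FIRST(Z) = { id, void }.

{ id, void }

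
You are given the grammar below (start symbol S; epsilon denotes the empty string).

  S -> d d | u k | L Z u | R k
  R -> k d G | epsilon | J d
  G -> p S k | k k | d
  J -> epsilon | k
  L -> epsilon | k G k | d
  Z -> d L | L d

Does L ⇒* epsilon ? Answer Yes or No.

L has an epsilon-production, so L ⇒ epsilon.

Yes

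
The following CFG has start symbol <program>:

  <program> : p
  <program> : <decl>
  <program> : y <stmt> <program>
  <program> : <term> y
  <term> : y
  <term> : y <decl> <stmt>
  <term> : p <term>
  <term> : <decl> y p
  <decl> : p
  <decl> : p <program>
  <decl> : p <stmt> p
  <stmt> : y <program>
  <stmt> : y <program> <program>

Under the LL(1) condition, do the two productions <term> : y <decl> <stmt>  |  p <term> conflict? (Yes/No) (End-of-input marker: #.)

No

FIRST(y <decl> <stmt>) = { y } and FIRST(p <term>) = { p }.
The FIRST sets are disjoint and neither alternative is nullable — no conflict.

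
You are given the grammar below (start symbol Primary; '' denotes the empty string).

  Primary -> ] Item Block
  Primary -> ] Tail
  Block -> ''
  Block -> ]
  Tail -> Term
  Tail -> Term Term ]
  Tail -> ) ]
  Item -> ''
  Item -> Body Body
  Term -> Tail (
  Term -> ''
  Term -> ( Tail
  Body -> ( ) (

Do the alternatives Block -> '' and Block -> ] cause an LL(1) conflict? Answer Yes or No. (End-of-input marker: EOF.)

No

FIRST('') = { '' } and FIRST(]) = { ] }.
The first is nullable but FOLLOW(Block) = { EOF } is disjoint from FIRST of the second.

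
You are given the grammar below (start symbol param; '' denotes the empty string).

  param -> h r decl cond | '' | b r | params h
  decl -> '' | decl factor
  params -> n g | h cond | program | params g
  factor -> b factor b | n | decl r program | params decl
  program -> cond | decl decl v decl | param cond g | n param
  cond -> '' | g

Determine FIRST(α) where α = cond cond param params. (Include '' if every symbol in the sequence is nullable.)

{ b, g, h, n, r, v, '' }

Add FIRST(cond)\{''} = { g }; cond is nullable, continue.
Add FIRST(cond)\{''} = { g }; cond is nullable, continue.
Add FIRST(param)\{''} = { b, g, h, n, r, v }; param is nullable, continue.
Add FIRST(params)\{''} = { b, g, h, n, r, v }; params is nullable, continue.
Every symbol is nullable, so include ''.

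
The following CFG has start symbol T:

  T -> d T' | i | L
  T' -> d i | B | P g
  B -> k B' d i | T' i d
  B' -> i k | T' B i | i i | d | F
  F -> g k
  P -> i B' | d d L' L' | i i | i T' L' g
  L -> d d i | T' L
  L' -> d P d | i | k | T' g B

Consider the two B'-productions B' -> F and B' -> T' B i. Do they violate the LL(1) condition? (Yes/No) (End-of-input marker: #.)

No

FIRST(F) = { g } and FIRST(T' B i) = { d, i, k }.
The FIRST sets are disjoint and neither alternative is nullable — no conflict.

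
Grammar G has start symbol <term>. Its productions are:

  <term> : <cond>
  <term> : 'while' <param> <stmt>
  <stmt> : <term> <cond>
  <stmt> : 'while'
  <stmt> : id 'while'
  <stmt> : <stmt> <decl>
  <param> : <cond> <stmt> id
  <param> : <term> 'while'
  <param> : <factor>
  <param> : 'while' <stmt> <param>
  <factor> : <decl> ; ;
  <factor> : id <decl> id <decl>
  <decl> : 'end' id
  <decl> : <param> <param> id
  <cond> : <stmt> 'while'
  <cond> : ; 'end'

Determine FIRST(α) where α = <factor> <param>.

Add FIRST(<factor>) = { 'end', 'while', ;, id }; <factor> is not nullable, stop.

{ 'end', 'while', ;, id }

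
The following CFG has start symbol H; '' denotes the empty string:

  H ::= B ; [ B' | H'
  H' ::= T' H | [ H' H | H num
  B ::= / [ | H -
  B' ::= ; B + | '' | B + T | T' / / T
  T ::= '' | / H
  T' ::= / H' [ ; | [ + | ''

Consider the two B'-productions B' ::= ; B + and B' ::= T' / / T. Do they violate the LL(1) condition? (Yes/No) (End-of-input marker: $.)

FIRST(; B +) = { ; } and FIRST(T' / / T) = { /, [ }.
The FIRST sets are disjoint and neither alternative is nullable — no conflict.

No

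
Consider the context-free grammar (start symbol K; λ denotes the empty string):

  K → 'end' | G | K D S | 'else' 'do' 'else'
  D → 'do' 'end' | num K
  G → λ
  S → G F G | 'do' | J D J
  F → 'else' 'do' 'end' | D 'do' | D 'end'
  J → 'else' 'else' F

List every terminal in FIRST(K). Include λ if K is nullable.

K → 'end' contributes {'end'}.
From K → G: add FIRST(G) = { λ } (including λ since G is nullable).
From K → K D S: K nullable, take FIRST(K) ∪ FIRST(D) = { 'do', 'else', 'end', num }.
K → 'else' 'do' 'else' contributes {'else'}.
Union: FIRST(K) = { 'do', 'else', 'end', num, λ }.

{ 'do', 'else', 'end', num, λ }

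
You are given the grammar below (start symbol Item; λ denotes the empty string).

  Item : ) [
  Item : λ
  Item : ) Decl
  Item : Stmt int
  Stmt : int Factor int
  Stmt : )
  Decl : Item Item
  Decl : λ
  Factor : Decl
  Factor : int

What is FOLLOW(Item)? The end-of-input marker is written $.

Item is the start symbol, so $ ∈ FOLLOW(Item).
In Decl : Item Item: add FIRST(Item)\{λ} = { ), int }.
  Since Item is nullable, also add FOLLOW(Decl) = { $, ), int }.
In Decl : Item Item: Item is at the end, add FOLLOW(Decl) = { $, ), int }.
Union: FOLLOW(Item) = { $, ), int }.

{ $, ), int }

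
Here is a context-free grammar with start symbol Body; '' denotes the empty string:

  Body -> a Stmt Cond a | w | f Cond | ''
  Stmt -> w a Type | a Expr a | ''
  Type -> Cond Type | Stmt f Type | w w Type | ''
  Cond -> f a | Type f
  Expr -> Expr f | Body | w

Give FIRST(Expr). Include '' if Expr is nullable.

From Expr -> Expr f: Expr nullable, take FIRST(Expr) ∪ {f} = { a, f, w }.
From Expr -> Body: add FIRST(Body) = { a, f, w, '' } (including '' since Body is nullable).
Expr -> w contributes {w}.
Union: FIRST(Expr) = { a, f, w, '' }.

{ a, f, w, '' }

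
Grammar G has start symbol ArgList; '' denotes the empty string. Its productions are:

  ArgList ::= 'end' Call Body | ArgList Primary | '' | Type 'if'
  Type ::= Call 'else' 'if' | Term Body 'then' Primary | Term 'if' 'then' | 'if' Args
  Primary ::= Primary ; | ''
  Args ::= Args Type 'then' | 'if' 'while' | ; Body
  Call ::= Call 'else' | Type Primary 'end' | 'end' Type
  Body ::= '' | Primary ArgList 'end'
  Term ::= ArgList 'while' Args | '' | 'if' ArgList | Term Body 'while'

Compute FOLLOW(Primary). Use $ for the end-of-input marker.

In ArgList ::= ArgList Primary: Primary is at the end, add FOLLOW(ArgList) = { $, 'end', 'if', 'then', 'while', ; }.
In Type ::= Term Body 'then' Primary: Primary is at the end, add FOLLOW(Type) = { $, 'else', 'end', 'if', 'then', 'while', ; }.
In Primary ::= Primary ;: add FIRST(;) = { ; }.
In Call ::= Type Primary 'end': add FIRST('end') = { 'end' }.
In Body ::= Primary ArgList 'end': add FIRST(ArgList 'end') = { 'end', 'if', 'then', 'while', ; }.
Union: FOLLOW(Primary) = { $, 'else', 'end', 'if', 'then', 'while', ; }.

{ $, 'else', 'end', 'if', 'then', 'while', ; }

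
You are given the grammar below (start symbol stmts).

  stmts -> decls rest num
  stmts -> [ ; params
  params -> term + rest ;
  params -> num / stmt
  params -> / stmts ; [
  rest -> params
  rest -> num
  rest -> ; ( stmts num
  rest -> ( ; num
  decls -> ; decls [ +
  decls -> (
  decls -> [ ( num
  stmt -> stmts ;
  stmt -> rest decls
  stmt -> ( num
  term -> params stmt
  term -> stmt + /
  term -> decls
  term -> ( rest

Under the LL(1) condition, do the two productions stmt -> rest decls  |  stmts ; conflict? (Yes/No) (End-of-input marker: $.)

Yes

FIRST(rest decls) = { (, /, ;, [, num } and FIRST(stmts ;) = { (, ;, [ }.
Both contain (, so the two alternatives are not disjoint — LL(1) conflict.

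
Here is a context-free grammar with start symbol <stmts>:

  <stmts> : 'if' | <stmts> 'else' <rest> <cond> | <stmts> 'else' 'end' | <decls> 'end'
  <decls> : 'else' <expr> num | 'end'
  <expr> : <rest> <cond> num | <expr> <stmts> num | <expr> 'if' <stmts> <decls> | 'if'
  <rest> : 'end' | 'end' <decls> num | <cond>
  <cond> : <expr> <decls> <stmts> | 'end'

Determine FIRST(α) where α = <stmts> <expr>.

{ 'else', 'end', 'if' }

Add FIRST(<stmts>) = { 'else', 'end', 'if' }; <stmts> is not nullable, stop.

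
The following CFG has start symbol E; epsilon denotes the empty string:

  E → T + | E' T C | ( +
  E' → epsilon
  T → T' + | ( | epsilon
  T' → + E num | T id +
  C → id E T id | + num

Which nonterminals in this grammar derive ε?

{ E', T }

Directly nullable (have an epsilon-production): E', T.
No other nonterminal has a production whose RHS symbols are all nullable.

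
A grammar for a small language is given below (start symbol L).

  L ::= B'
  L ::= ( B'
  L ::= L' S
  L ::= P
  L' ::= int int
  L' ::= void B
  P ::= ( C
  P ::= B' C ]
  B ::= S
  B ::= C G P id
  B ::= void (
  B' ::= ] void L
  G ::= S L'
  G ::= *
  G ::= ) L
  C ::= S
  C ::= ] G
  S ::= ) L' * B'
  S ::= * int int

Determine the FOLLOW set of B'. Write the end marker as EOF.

In L ::= B': B' is at the end, add FOLLOW(L) = { EOF, (, ), *, ], id, int, void }.
In L ::= ( B': B' is at the end, add FOLLOW(L) = { EOF, (, ), *, ], id, int, void }.
In P ::= B' C ]: add FIRST(C ]) = { ), *, ] }.
In S ::= ) L' * B': B' is at the end, add FOLLOW(S) = { EOF, (, ), *, ], id, int, void }.
Union: FOLLOW(B') = { EOF, (, ), *, ], id, int, void }.

{ EOF, (, ), *, ], id, int, void }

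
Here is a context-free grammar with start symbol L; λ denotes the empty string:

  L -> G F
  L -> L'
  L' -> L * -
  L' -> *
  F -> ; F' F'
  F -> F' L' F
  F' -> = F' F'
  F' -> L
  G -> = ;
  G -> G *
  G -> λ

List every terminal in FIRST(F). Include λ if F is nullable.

F -> ; F' F' contributes {;}.
From F -> F' L' F: add FIRST(F') = { *, ;, = }.
Union: FIRST(F) = { *, ;, = }.

{ *, ;, = }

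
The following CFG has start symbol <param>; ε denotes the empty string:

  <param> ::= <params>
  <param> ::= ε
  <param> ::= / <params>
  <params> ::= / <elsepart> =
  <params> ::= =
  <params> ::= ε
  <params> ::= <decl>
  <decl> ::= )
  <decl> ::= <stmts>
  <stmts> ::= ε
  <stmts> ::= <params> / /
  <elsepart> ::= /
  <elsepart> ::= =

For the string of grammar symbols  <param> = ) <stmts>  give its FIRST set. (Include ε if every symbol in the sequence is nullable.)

Add FIRST(<param>)\{ε} = { ), /, = }; <param> is nullable, continue.
= is a terminal; add {=} and stop.

{ ), /, = }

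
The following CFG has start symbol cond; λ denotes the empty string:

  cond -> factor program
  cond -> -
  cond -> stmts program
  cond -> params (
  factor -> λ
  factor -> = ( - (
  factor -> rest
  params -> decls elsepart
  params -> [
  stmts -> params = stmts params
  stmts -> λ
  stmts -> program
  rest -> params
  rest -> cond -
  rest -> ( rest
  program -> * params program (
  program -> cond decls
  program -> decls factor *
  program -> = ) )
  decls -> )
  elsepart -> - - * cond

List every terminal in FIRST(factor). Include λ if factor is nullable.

{ (, ), *, -, =, [, λ }

factor -> λ contributes λ.
factor -> = ( - ( contributes {=}.
From factor -> rest: add FIRST(rest) = { (, ), *, -, =, [ }.
Union: FIRST(factor) = { (, ), *, -, =, [, λ }.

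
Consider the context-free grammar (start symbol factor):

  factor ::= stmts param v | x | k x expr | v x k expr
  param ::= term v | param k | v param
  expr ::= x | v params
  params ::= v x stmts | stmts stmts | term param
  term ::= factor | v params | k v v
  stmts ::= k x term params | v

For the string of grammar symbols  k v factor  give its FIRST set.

{ k }

k is a terminal; add {k} and stop.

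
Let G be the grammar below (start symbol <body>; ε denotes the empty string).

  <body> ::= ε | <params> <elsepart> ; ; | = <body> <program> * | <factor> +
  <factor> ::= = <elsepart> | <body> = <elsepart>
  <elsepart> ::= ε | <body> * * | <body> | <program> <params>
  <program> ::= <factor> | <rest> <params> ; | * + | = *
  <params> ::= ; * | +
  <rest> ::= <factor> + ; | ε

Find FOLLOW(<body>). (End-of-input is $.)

{ $, *, +, ;, = }

<body> is the start symbol, so $ ∈ FOLLOW(<body>).
In <body> ::= = <body> <program> *: add FIRST(<program> *) = { *, +, ;, = }.
In <factor> ::= <body> = <elsepart>: add FIRST(= <elsepart>) = { = }.
In <elsepart> ::= <body> * *: add FIRST(* *) = { * }.
In <elsepart> ::= <body>: <body> is at the end, add FOLLOW(<elsepart>) = { *, +, ; }.
Union: FOLLOW(<body>) = { $, *, +, ;, = }.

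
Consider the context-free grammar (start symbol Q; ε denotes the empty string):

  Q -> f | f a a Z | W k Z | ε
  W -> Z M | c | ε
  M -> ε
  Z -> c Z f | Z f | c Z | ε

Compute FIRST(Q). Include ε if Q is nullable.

{ c, f, k, ε }

Q -> f contributes {f}.
Q -> f a a Z contributes {f}.
From Q -> W k Z: W nullable, take FIRST(W) ∪ {k} = { c, f, k }.
Q -> ε contributes ε.
Union: FIRST(Q) = { c, f, k, ε }.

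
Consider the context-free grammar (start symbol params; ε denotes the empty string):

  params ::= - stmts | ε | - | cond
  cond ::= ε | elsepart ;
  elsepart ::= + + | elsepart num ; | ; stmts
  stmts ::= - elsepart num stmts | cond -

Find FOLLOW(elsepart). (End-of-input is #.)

In cond ::= elsepart ;: add FIRST(;) = { ; }.
In elsepart ::= elsepart num ;: add FIRST(num ;) = { num }.
In stmts ::= - elsepart num stmts: add FIRST(num stmts) = { num }.
Union: FOLLOW(elsepart) = { ;, num }.

{ ;, num }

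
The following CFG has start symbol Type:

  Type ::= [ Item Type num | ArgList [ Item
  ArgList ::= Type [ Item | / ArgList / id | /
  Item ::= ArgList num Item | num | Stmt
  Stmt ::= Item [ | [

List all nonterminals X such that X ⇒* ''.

{ } (none)

No nonterminal has an empty production or an RHS whose symbols are all nullable.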